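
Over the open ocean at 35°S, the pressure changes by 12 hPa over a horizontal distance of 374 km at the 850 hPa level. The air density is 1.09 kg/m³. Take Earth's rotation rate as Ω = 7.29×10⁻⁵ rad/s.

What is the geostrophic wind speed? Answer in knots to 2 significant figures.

68 knots

Coriolis parameter at 35°S:
f = 2Ω sin φ = 2 × 7.29×10⁻⁵ × sin 35° = 8.36×10⁻⁵ s⁻¹
Pressure gradient: |∂P/∂n| = 1200 Pa / 374000 m = 3.21×10⁻³ Pa/m
Geostrophic balance (pressure-gradient force = Coriolis force):
V_g = (1/(fρ)) |∂P/∂n| = 3.21×10⁻³ / (8.36×10⁻⁵ × 1.09) = 35.2 m/s
Converting: 35.2 m/s × 1.944 = 68 knots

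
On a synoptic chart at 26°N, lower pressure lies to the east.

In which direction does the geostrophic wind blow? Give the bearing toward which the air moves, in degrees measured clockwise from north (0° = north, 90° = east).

The pressure-gradient force points toward the east (bearing 090°).
Geostrophic balance: in the Northern Hemisphere the Coriolis force deflects motion to the right, so the geostrophic wind blows 90° to the right of the pressure-gradient force (low pressure on the left).
Rotating 090° by 90° clockwise gives 180° — the wind blows toward the south.

180°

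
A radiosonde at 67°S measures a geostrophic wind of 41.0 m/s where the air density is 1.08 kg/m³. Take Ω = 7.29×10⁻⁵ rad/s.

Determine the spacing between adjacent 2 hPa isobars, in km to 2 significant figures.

Coriolis parameter at 67°S:
f = 2Ω sin φ = 2 × 7.29×10⁻⁵ × sin 67° = 1.34×10⁻⁴ s⁻¹
Geostrophic balance rearranged: |∂P/∂n| = f ρ V_g
|∂P/∂n| = 1.34×10⁻⁴ × 1.08 × 41.0 = 5.94×10⁻³ Pa/m
Isobar spacing: Δn = ΔP/|∂P/∂n| = 200 Pa / 5.94×10⁻³ Pa/m = 33654 m ≈ 34 km

34 km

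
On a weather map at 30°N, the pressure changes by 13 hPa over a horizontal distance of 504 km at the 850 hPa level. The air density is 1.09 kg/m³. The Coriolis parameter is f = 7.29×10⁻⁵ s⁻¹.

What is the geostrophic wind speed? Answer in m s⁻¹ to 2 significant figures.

Pressure gradient: |∂P/∂n| = 1300 Pa / 504000 m = 2.58×10⁻³ Pa/m
Geostrophic balance (pressure-gradient force = Coriolis force):
V_g = (1/(fρ)) |∂P/∂n| = 2.58×10⁻³ / (7.29×10⁻⁵ × 1.09) = 32.5 m/s

32 m s⁻¹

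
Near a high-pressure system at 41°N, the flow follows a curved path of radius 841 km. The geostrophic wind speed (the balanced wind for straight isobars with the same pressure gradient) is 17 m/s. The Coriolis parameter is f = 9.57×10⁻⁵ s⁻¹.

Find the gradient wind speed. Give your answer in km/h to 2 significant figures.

Around a high, pressure-gradient force acts outward with centrifugal, so Coriolis balances both:
fV = (1/ρ)|∂P/∂n| + V²/R  →  V² − fR·V + fR·V_g = 0
With fR = 9.57×10⁻⁵ × 841×10³ m = 80.5 m/s:
V = [fR − √((fR)² − 4 fR V_g)]/2 = [80.5 − √(80.5² − 4×80.5×17)]/2 = 24.4 m/s
Supergeostrophic (V > V_g = 17 m/s), as expected around a high.
Converting: 24.4 m/s × 3.6 = 88 km/h

88 km/h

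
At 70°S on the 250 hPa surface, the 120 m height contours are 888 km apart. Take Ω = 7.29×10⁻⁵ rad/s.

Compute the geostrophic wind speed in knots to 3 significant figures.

18.8 knots

Coriolis parameter at 70°S:
f = 2Ω sin φ = 2 × 7.29×10⁻⁵ × sin 70° = 1.37×10⁻⁴ s⁻¹
Height gradient: |∂Z/∂n| = 120 m / 888000 m = 1.35×10⁻⁴
On a pressure surface, geostrophic balance gives V_g = (g/f)|∂Z/∂n|:
V_g = 9.81 × 1.35×10⁻⁴ / 1.37×10⁻⁴ = 9.68 m/s
Converting: 9.68 m/s × 1.944 = 18.8 knots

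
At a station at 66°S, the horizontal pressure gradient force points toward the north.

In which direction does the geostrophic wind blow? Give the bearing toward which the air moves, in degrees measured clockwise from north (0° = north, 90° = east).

The pressure-gradient force points toward the north (bearing 000°).
Geostrophic balance: in the Southern Hemisphere the Coriolis force deflects motion to the left, so the geostrophic wind blows 90° to the left of the pressure-gradient force (low pressure on the right).
Rotating 000° by 90° counterclockwise gives 270° — the wind blows toward the west.

270°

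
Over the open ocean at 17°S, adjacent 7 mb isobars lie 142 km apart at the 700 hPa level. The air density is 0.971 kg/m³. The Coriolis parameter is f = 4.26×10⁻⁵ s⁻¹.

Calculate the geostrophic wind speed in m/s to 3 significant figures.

Pressure gradient: |∂P/∂n| = 700 Pa / 142000 m = 4.93×10⁻³ Pa/m
Geostrophic balance (pressure-gradient force = Coriolis force):
V_g = (1/(fρ)) |∂P/∂n| = 4.93×10⁻³ / (4.26×10⁻⁵ × 0.971) = 119 m/s

119 m/s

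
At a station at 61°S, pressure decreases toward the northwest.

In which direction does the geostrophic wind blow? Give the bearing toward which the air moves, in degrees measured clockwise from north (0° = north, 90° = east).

The pressure-gradient force points toward the northwest (bearing 315°).
Geostrophic balance: in the Southern Hemisphere the Coriolis force deflects motion to the left, so the geostrophic wind blows 90° to the left of the pressure-gradient force (low pressure on the right).
Rotating 315° by 90° counterclockwise gives 225° — the wind blows toward the southwest.

225°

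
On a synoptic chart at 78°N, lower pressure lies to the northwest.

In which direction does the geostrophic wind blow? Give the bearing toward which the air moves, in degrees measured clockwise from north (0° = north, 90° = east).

045°

The pressure-gradient force points toward the northwest (bearing 315°).
Geostrophic balance: in the Northern Hemisphere the Coriolis force deflects motion to the right, so the geostrophic wind blows 90° to the right of the pressure-gradient force (low pressure on the left).
Rotating 315° by 90° clockwise gives 045° — the wind blows toward the northeast.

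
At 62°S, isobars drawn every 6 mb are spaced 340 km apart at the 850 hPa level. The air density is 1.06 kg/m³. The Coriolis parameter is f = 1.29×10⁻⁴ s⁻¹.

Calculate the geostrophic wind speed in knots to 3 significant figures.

Pressure gradient: |∂P/∂n| = 600 Pa / 340000 m = 1.76×10⁻³ Pa/m
Geostrophic balance (pressure-gradient force = Coriolis force):
V_g = (1/(fρ)) |∂P/∂n| = 1.76×10⁻³ / (1.29×10⁻⁴ × 1.06) = 12.9 m/s
Converting: 12.9 m/s × 1.944 = 25.1 knots

25.1 knots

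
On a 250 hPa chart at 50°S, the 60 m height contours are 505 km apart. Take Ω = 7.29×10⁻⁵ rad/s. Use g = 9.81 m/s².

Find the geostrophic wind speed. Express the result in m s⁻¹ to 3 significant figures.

Coriolis parameter at 50°S:
f = 2Ω sin φ = 2 × 7.29×10⁻⁵ × sin 50° = 1.12×10⁻⁴ s⁻¹
Height gradient: |∂Z/∂n| = 60 m / 505000 m = 1.19×10⁻⁴
On a pressure surface, geostrophic balance gives V_g = (g/f)|∂Z/∂n|:
V_g = 9.81 × 1.19×10⁻⁴ / 1.12×10⁻⁴ = 10.4 m/s

10.4 m s⁻¹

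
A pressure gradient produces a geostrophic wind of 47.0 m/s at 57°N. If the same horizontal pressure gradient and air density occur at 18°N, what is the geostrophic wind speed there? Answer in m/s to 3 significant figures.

128 m/s

With the same pressure gradient and density, V_g ∝ 1/f ∝ 1/sin φ.
V₂ = V₁ · sin φ₁ / sin φ₂ = 47.0 × sin 57° / sin 18°
V₂ = 47.0 × 0.8387/0.3090 = 128 m/s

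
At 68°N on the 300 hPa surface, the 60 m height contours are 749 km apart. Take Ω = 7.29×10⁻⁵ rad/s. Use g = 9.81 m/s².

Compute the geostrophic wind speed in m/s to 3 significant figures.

5.81 m/s

Coriolis parameter at 68°N:
f = 2Ω sin φ = 2 × 7.29×10⁻⁵ × sin 68° = 1.35×10⁻⁴ s⁻¹
Height gradient: |∂Z/∂n| = 60 m / 749000 m = 8.01×10⁻⁵
On a pressure surface, geostrophic balance gives V_g = (g/f)|∂Z/∂n|:
V_g = 9.81 × 8.01×10⁻⁵ / 1.35×10⁻⁴ = 5.81 m/s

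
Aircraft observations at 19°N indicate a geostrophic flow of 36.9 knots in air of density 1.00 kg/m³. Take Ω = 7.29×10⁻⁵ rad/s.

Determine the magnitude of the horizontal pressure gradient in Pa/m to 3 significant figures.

Coriolis parameter at 19°N:
f = 2Ω sin φ = 2 × 7.29×10⁻⁵ × sin 19° = 4.75×10⁻⁵ s⁻¹
Wind speed in SI: 36.9 knots = 19.0 m/s
Geostrophic balance rearranged: |∂P/∂n| = f ρ V_g
|∂P/∂n| = 4.75×10⁻⁵ × 1.00 × 19.0 = 9.01×10⁻⁴ Pa/m

9.01×10⁻⁴ Pa/m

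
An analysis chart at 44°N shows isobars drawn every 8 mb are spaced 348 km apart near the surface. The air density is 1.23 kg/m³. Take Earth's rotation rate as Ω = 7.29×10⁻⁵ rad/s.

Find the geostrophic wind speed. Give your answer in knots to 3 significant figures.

35.9 knots

Coriolis parameter at 44°N:
f = 2Ω sin φ = 2 × 7.29×10⁻⁵ × sin 44° = 1.01×10⁻⁴ s⁻¹
Pressure gradient: |∂P/∂n| = 800 Pa / 348000 m = 2.30×10⁻³ Pa/m
Geostrophic balance (pressure-gradient force = Coriolis force):
V_g = (1/(fρ)) |∂P/∂n| = 2.30×10⁻³ / (1.01×10⁻⁴ × 1.23) = 18.5 m/s
Converting: 18.5 m/s × 1.944 = 35.9 knots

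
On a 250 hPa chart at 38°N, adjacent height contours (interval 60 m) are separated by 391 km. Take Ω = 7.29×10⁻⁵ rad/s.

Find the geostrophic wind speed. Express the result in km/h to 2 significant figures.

60 km/h

Coriolis parameter at 38°N:
f = 2Ω sin φ = 2 × 7.29×10⁻⁵ × sin 38° = 8.98×10⁻⁵ s⁻¹
Height gradient: |∂Z/∂n| = 60 m / 391000 m = 1.53×10⁻⁴
On a pressure surface, geostrophic balance gives V_g = (g/f)|∂Z/∂n|:
V_g = 9.81 × 1.53×10⁻⁴ / 8.98×10⁻⁵ = 16.8 m/s
Converting: 16.8 m/s × 3.6 = 60 km/h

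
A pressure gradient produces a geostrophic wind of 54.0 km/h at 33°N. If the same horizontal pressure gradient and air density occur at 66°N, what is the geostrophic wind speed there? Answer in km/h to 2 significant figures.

32 km/h

With the same pressure gradient and density, V_g ∝ 1/f ∝ 1/sin φ.
V₂ = V₁ · sin φ₁ / sin φ₂ = 54.0 × sin 33° / sin 66°
V₂ = 54.0 × 0.5446/0.9135 = 32 km/h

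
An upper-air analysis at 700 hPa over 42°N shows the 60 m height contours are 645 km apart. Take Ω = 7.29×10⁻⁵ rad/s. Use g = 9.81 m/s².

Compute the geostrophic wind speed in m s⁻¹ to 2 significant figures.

9.4 m s⁻¹

Coriolis parameter at 42°N:
f = 2Ω sin φ = 2 × 7.29×10⁻⁵ × sin 42° = 9.76×10⁻⁵ s⁻¹
Height gradient: |∂Z/∂n| = 60 m / 645000 m = 9.30×10⁻⁵
On a pressure surface, geostrophic balance gives V_g = (g/f)|∂Z/∂n|:
V_g = 9.81 × 9.30×10⁻⁵ / 9.76×10⁻⁵ = 9.35 m/s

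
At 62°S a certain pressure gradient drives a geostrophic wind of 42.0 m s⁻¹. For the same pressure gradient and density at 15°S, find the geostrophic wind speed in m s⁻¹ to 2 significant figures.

With the same pressure gradient and density, V_g ∝ 1/f ∝ 1/sin φ.
V₂ = V₁ · sin φ₁ / sin φ₂ = 42.0 × sin 62° / sin 15°
V₂ = 42.0 × 0.8829/0.2588 = 140 m s⁻¹

140 m s⁻¹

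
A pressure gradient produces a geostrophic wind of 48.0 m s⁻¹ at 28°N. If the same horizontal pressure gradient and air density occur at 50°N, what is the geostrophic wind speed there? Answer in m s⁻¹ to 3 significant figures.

With the same pressure gradient and density, V_g ∝ 1/f ∝ 1/sin φ.
V₂ = V₁ · sin φ₁ / sin φ₂ = 48.0 × sin 28° / sin 50°
V₂ = 48.0 × 0.4695/0.7660 = 29.4 m s⁻¹

29.4 m s⁻¹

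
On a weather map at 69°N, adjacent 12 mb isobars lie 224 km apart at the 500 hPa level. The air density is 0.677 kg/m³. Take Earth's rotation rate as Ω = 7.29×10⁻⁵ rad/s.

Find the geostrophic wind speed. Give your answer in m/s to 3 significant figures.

Coriolis parameter at 69°N:
f = 2Ω sin φ = 2 × 7.29×10⁻⁵ × sin 69° = 1.36×10⁻⁴ s⁻¹
Pressure gradient: |∂P/∂n| = 1200 Pa / 224000 m = 5.36×10⁻³ Pa/m
Geostrophic balance (pressure-gradient force = Coriolis force):
V_g = (1/(fρ)) |∂P/∂n| = 5.36×10⁻³ / (1.36×10⁻⁴ × 0.677) = 58.1 m/s

58.1 m/s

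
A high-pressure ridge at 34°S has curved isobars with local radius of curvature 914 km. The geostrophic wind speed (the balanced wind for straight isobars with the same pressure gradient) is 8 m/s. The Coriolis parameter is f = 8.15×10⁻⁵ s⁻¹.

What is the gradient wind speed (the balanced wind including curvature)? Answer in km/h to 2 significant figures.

33 km/h

Around a high, pressure-gradient force acts outward with centrifugal, so Coriolis balances both:
fV = (1/ρ)|∂P/∂n| + V²/R  →  V² − fR·V + fR·V_g = 0
With fR = 8.15×10⁻⁵ × 914×10³ m = 74.5 m/s:
V = [fR − √((fR)² − 4 fR V_g)]/2 = [74.5 − √(74.5² − 4×74.5×8)]/2 = 9.12 m/s
Supergeostrophic (V > V_g = 8 m/s), as expected around a high.
Converting: 9.12 m/s × 3.6 = 33 km/h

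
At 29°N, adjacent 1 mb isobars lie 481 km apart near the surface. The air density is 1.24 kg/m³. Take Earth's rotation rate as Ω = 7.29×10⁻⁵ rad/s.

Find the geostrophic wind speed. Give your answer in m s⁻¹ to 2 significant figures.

2.4 m s⁻¹

Coriolis parameter at 29°N:
f = 2Ω sin φ = 2 × 7.29×10⁻⁵ × sin 29° = 7.07×10⁻⁵ s⁻¹
Pressure gradient: |∂P/∂n| = 100 Pa / 481000 m = 2.08×10⁻⁴ Pa/m
Geostrophic balance (pressure-gradient force = Coriolis force):
V_g = (1/(fρ)) |∂P/∂n| = 2.08×10⁻⁴ / (7.07×10⁻⁵ × 1.24) = 2.37 m/s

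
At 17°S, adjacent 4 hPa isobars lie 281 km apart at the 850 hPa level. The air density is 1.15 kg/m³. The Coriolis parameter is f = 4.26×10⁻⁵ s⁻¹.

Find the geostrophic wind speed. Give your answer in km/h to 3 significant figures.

105 km/h

Pressure gradient: |∂P/∂n| = 400 Pa / 281000 m = 1.42×10⁻³ Pa/m
Geostrophic balance (pressure-gradient force = Coriolis force):
V_g = (1/(fρ)) |∂P/∂n| = 1.42×10⁻³ / (4.26×10⁻⁵ × 1.15) = 29.1 m/s
Converting: 29.1 m/s × 3.6 = 105 km/h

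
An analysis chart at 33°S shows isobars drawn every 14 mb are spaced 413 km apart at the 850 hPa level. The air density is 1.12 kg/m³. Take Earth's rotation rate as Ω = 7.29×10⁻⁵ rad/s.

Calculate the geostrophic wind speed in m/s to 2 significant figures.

38 m/s

Coriolis parameter at 33°S:
f = 2Ω sin φ = 2 × 7.29×10⁻⁵ × sin 33° = 7.94×10⁻⁵ s⁻¹
Pressure gradient: |∂P/∂n| = 1400 Pa / 413000 m = 3.39×10⁻³ Pa/m
Geostrophic balance (pressure-gradient force = Coriolis force):
V_g = (1/(fρ)) |∂P/∂n| = 3.39×10⁻³ / (7.94×10⁻⁵ × 1.12) = 38.1 m/s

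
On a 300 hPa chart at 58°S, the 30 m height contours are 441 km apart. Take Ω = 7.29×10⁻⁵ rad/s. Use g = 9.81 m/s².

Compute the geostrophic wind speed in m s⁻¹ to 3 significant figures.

Coriolis parameter at 58°S:
f = 2Ω sin φ = 2 × 7.29×10⁻⁵ × sin 58° = 1.24×10⁻⁴ s⁻¹
Height gradient: |∂Z/∂n| = 30 m / 441000 m = 6.80×10⁻⁵
On a pressure surface, geostrophic balance gives V_g = (g/f)|∂Z/∂n|:
V_g = 9.81 × 6.80×10⁻⁵ / 1.24×10⁻⁴ = 5.40 m/s

5.40 m s⁻¹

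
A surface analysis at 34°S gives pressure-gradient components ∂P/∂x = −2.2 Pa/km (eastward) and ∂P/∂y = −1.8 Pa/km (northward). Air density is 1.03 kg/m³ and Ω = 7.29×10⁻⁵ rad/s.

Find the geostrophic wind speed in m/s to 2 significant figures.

34 m/s

Coriolis parameter at 34°S:
f = 2Ω sin φ = 2 × 7.29×10⁻⁵ × sin 34° = 8.15×10⁻⁵ s⁻¹
In the Southern Hemisphere f is negative: f = −8.15×10⁻⁵ s⁻¹.
Component geostrophic relations (x east, y north):
u_g = −(1/(fρ)) ∂P/∂y,  v_g = (1/(fρ)) ∂P/∂x
u_g = −(−1.8×10⁻³)/(−8.15×10⁻⁵ × 1.03) = −21.4 m/s;  v_g = (−2.2×10⁻³)/(−8.15×10⁻⁵ × 1.03) = 26.2 m/s
|V_g| = √(u_g² + v_g²) = 33.8 m/s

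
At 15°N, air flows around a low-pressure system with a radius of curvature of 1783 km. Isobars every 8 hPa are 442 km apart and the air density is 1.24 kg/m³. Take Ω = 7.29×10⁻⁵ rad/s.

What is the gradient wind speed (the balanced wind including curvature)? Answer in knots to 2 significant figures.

Coriolis parameter at 15°N:
f = 2Ω sin φ = 2 × 7.29×10⁻⁵ × sin 15° = 3.77×10⁻⁵ s⁻¹
Pressure gradient: |∂P/∂n| = 800 Pa / 442000 m = 1.81×10⁻³ Pa/m
Geostrophic speed: V_g = |∂P/∂n|/(fρ) = 1.81×10⁻³/(3.77×10⁻⁵ × 1.24) = 38.7 m/s
Around a low, centrifugal force acts outward with Coriolis, so pressure-gradient force balances both:
(1/ρ)|∂P/∂n| = fV + V²/R  →  V² + fR·V − fR·V_g = 0
With fR = 3.77×10⁻⁵ × 1783×10³ m = 67.3 m/s:
V = [−fR + √((fR)² + 4 fR V_g)]/2 = [−67.3 + √(67.3² + 4×67.3×38.7)]/2 = 27.5 m/s
Subgeostrophic (V < V_g = 38.7 m/s), as expected around a low.
Converting: 27.5 m/s × 1.944 = 53 knots

53 knots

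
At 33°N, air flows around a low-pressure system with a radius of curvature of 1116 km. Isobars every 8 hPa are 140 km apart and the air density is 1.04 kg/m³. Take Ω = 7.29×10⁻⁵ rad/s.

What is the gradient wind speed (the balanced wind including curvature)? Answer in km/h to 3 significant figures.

Coriolis parameter at 33°N:
f = 2Ω sin φ = 2 × 7.29×10⁻⁵ × sin 33° = 7.94×10⁻⁵ s⁻¹
Pressure gradient: |∂P/∂n| = 800 Pa / 140000 m = 5.71×10⁻³ Pa/m
Geostrophic speed: V_g = |∂P/∂n|/(fρ) = 5.71×10⁻³/(7.94×10⁻⁵ × 1.04) = 69.2 m/s
Around a low, centrifugal force acts outward with Coriolis, so pressure-gradient force balances both:
(1/ρ)|∂P/∂n| = fV + V²/R  →  V² + fR·V − fR·V_g = 0
With fR = 7.94×10⁻⁵ × 1116×10³ m = 88.6 m/s:
V = [−fR + √((fR)² + 4 fR V_g)]/2 = [−88.6 + √(88.6² + 4×88.6×69.2)]/2 = 45.7 m/s
Subgeostrophic (V < V_g = 69.2 m/s), as expected around a low.
Converting: 45.7 m/s × 3.6 = 164 km/h

164 km/h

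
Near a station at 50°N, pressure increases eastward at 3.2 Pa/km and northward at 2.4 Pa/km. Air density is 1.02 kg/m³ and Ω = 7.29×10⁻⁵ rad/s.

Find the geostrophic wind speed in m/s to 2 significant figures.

35 m/s

Coriolis parameter at 50°N:
f = 2Ω sin φ = 2 × 7.29×10⁻⁵ × sin 50° = 1.12×10⁻⁴ s⁻¹
Component geostrophic relations (x east, y north):
u_g = −(1/(fρ)) ∂P/∂y,  v_g = (1/(fρ)) ∂P/∂x
u_g = −(2.4×10⁻³)/(1.12×10⁻⁴ × 1.02) = −21.1 m/s;  v_g = (3.2×10⁻³)/(1.12×10⁻⁴ × 1.02) = 28.1 m/s
|V_g| = √(u_g² + v_g²) = 35.1 m/s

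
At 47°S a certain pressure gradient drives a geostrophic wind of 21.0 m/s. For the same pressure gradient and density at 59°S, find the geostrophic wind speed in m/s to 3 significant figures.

17.9 m/s

With the same pressure gradient and density, V_g ∝ 1/f ∝ 1/sin φ.
V₂ = V₁ · sin φ₁ / sin φ₂ = 21.0 × sin 47° / sin 59°
V₂ = 21.0 × 0.7314/0.8572 = 17.9 m/s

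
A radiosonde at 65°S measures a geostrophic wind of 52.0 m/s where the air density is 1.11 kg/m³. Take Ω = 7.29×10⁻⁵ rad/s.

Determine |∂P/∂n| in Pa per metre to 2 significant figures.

7.6×10⁻³ Pa/m

Coriolis parameter at 65°S:
f = 2Ω sin φ = 2 × 7.29×10⁻⁵ × sin 65° = 1.32×10⁻⁴ s⁻¹
Geostrophic balance rearranged: |∂P/∂n| = f ρ V_g
|∂P/∂n| = 1.32×10⁻⁴ × 1.11 × 52.0 = 7.63×10⁻³ Pa/m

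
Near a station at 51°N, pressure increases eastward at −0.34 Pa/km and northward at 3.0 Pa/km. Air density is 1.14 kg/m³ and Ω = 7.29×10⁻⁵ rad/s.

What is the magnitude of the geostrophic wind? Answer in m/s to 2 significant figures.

Coriolis parameter at 51°N:
f = 2Ω sin φ = 2 × 7.29×10⁻⁵ × sin 51° = 1.13×10⁻⁴ s⁻¹
Component geostrophic relations (x east, y north):
u_g = −(1/(fρ)) ∂P/∂y,  v_g = (1/(fρ)) ∂P/∂x
u_g = −(3.0×10⁻³)/(1.13×10⁻⁴ × 1.14) = −23.2 m/s;  v_g = (−0.34×10⁻³)/(1.13×10⁻⁴ × 1.14) = −2.63 m/s
|V_g| = √(u_g² + v_g²) = 23.4 m/s

23 m/s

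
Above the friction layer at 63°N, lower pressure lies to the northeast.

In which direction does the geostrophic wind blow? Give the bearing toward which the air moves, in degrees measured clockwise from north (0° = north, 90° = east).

135°

The pressure-gradient force points toward the northeast (bearing 045°).
Geostrophic balance: in the Northern Hemisphere the Coriolis force deflects motion to the right, so the geostrophic wind blows 90° to the right of the pressure-gradient force (low pressure on the left).
Rotating 045° by 90° clockwise gives 135° — the wind blows toward the southeast.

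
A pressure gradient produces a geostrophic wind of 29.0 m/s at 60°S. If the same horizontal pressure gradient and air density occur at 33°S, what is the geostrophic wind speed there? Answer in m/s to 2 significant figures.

With the same pressure gradient and density, V_g ∝ 1/f ∝ 1/sin φ.
V₂ = V₁ · sin φ₁ / sin φ₂ = 29.0 × sin 60° / sin 33°
V₂ = 29.0 × 0.8660/0.5446 = 46 m/s

46 m/s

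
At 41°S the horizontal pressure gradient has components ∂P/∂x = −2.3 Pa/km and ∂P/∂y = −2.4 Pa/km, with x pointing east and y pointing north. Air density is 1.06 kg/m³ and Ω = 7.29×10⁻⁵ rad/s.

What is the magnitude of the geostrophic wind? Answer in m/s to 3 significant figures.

32.8 m/s

Coriolis parameter at 41°S:
f = 2Ω sin φ = 2 × 7.29×10⁻⁵ × sin 41° = 9.57×10⁻⁵ s⁻¹
In the Southern Hemisphere f is negative: f = −9.57×10⁻⁵ s⁻¹.
Component geostrophic relations (x east, y north):
u_g = −(1/(fρ)) ∂P/∂y,  v_g = (1/(fρ)) ∂P/∂x
u_g = −(−2.4×10⁻³)/(−9.57×10⁻⁵ × 1.06) = −23.7 m/s;  v_g = (−2.3×10⁻³)/(−9.57×10⁻⁵ × 1.06) = 22.7 m/s
|V_g| = √(u_g² + v_g²) = 32.8 m/s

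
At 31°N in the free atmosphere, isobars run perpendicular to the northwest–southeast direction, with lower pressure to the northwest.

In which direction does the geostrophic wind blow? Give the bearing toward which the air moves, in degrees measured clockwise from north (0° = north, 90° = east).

045°

The pressure-gradient force points toward the northwest (bearing 315°).
Geostrophic balance: in the Northern Hemisphere the Coriolis force deflects motion to the right, so the geostrophic wind blows 90° to the right of the pressure-gradient force (low pressure on the left).
Rotating 315° by 90° clockwise gives 045° — the wind blows toward the northeast.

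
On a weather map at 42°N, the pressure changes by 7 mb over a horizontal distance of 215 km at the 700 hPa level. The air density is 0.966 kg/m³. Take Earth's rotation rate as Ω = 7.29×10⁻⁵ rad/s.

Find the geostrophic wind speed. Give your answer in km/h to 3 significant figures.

Coriolis parameter at 42°N:
f = 2Ω sin φ = 2 × 7.29×10⁻⁵ × sin 42° = 9.76×10⁻⁵ s⁻¹
Pressure gradient: |∂P/∂n| = 700 Pa / 215000 m = 3.26×10⁻³ Pa/m
Geostrophic balance (pressure-gradient force = Coriolis force):
V_g = (1/(fρ)) |∂P/∂n| = 3.26×10⁻³ / (9.76×10⁻⁵ × 0.966) = 34.5 m/s
Converting: 34.5 m/s × 3.6 = 124 km/h

124 km/h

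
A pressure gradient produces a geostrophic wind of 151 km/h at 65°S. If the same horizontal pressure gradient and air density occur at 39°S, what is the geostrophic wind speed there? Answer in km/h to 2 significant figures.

With the same pressure gradient and density, V_g ∝ 1/f ∝ 1/sin φ.
V₂ = V₁ · sin φ₁ / sin φ₂ = 151 × sin 65° / sin 39°
V₂ = 151 × 0.9063/0.6293 = 220 km/h

220 km/h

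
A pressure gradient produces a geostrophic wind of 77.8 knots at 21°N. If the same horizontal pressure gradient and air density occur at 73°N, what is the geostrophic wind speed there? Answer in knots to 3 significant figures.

With the same pressure gradient and density, V_g ∝ 1/f ∝ 1/sin φ.
V₂ = V₁ · sin φ₁ / sin φ₂ = 77.8 × sin 21° / sin 73°
V₂ = 77.8 × 0.3584/0.9563 = 29.2 knots

29.2 knots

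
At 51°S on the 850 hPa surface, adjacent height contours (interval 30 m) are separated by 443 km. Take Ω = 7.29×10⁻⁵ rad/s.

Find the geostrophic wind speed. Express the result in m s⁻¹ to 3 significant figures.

Coriolis parameter at 51°S:
f = 2Ω sin φ = 2 × 7.29×10⁻⁵ × sin 51° = 1.13×10⁻⁴ s⁻¹
Height gradient: |∂Z/∂n| = 30 m / 443000 m = 6.77×10⁻⁵
On a pressure surface, geostrophic balance gives V_g = (g/f)|∂Z/∂n|:
V_g = 9.81 × 6.77×10⁻⁵ / 1.13×10⁻⁴ = 5.86 m/s

5.86 m s⁻¹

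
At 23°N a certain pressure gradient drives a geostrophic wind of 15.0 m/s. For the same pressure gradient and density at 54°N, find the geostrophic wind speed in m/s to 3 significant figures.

7.24 m/s

With the same pressure gradient and density, V_g ∝ 1/f ∝ 1/sin φ.
V₂ = V₁ · sin φ₁ / sin φ₂ = 15.0 × sin 23° / sin 54°
V₂ = 15.0 × 0.3907/0.8090 = 7.24 m/s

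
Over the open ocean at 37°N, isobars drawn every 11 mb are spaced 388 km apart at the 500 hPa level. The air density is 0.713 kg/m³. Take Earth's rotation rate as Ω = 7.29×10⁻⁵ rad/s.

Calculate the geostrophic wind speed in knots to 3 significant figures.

Coriolis parameter at 37°N:
f = 2Ω sin φ = 2 × 7.29×10⁻⁵ × sin 37° = 8.77×10⁻⁵ s⁻¹
Pressure gradient: |∂P/∂n| = 1100 Pa / 388000 m = 2.84×10⁻³ Pa/m
Geostrophic balance (pressure-gradient force = Coriolis force):
V_g = (1/(fρ)) |∂P/∂n| = 2.84×10⁻³ / (8.77×10⁻⁵ × 0.713) = 45.3 m/s
Converting: 45.3 m/s × 1.944 = 88.1 knots

88.1 knots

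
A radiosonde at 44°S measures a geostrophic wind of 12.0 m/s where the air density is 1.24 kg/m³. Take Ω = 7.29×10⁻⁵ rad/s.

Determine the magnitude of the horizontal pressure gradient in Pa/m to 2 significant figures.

1.5×10⁻³ Pa/m

Coriolis parameter at 44°S:
f = 2Ω sin φ = 2 × 7.29×10⁻⁵ × sin 44° = 1.01×10⁻⁴ s⁻¹
Geostrophic balance rearranged: |∂P/∂n| = f ρ V_g
|∂P/∂n| = 1.01×10⁻⁴ × 1.24 × 12.0 = 1.51×10⁻³ Pa/m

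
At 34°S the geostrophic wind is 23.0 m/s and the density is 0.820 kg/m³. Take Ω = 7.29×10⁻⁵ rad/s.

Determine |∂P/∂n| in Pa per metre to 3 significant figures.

Coriolis parameter at 34°S:
f = 2Ω sin φ = 2 × 7.29×10⁻⁵ × sin 34° = 8.15×10⁻⁵ s⁻¹
Geostrophic balance rearranged: |∂P/∂n| = f ρ V_g
|∂P/∂n| = 8.15×10⁻⁵ × 0.820 × 23.0 = 1.54×10⁻³ Pa/m

1.54×10⁻³ Pa/m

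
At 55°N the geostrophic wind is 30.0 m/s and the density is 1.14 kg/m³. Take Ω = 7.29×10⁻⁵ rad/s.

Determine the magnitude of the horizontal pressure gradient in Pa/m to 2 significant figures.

Coriolis parameter at 55°N:
f = 2Ω sin φ = 2 × 7.29×10⁻⁵ × sin 55° = 1.19×10⁻⁴ s⁻¹
Geostrophic balance rearranged: |∂P/∂n| = f ρ V_g
|∂P/∂n| = 1.19×10⁻⁴ × 1.14 × 30.0 = 4.08×10⁻³ Pa/m

4.1×10⁻³ Pa/m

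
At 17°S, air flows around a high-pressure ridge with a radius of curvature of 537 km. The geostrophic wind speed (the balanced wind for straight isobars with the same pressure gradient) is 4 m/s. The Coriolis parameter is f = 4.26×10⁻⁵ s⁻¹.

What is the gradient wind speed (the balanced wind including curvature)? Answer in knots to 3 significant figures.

Around a high, pressure-gradient force acts outward with centrifugal, so Coriolis balances both:
fV = (1/ρ)|∂P/∂n| + V²/R  →  V² − fR·V + fR·V_g = 0
With fR = 4.26×10⁻⁵ × 537×10³ m = 22.9 m/s:
V = [fR − √((fR)² − 4 fR V_g)]/2 = [22.9 − √(22.9² − 4×22.9×4)]/2 = 5.17 m/s
Supergeostrophic (V > V_g = 4 m/s), as expected around a high.
Converting: 5.17 m/s × 1.944 = 10.0 knots

10.0 knots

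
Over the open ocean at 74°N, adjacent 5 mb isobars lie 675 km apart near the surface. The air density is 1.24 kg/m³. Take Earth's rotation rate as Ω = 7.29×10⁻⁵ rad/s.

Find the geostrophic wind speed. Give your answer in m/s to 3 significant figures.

Coriolis parameter at 74°N:
f = 2Ω sin φ = 2 × 7.29×10⁻⁵ × sin 74° = 1.40×10⁻⁴ s⁻¹
Pressure gradient: |∂P/∂n| = 500 Pa / 675000 m = 7.41×10⁻⁴ Pa/m
Geostrophic balance (pressure-gradient force = Coriolis force):
V_g = (1/(fρ)) |∂P/∂n| = 7.41×10⁻⁴ / (1.40×10⁻⁴ × 1.24) = 4.26 m/s

4.26 m/s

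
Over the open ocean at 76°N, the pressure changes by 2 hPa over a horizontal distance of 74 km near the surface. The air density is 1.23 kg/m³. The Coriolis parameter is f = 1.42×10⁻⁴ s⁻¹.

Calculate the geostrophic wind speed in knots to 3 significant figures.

Pressure gradient: |∂P/∂n| = 200 Pa / 74000 m = 2.70×10⁻³ Pa/m
Geostrophic balance (pressure-gradient force = Coriolis force):
V_g = (1/(fρ)) |∂P/∂n| = 2.70×10⁻³ / (1.42×10⁻⁴ × 1.23) = 15.5 m/s
Converting: 15.5 m/s × 1.944 = 30.1 knots

30.1 knots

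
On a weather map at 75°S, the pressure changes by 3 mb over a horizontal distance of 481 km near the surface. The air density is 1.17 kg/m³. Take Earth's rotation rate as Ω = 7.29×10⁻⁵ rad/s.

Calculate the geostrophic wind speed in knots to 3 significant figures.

7.36 knots

Coriolis parameter at 75°S:
f = 2Ω sin φ = 2 × 7.29×10⁻⁵ × sin 75° = 1.41×10⁻⁴ s⁻¹
Pressure gradient: |∂P/∂n| = 300 Pa / 481000 m = 6.24×10⁻⁴ Pa/m
Geostrophic balance (pressure-gradient force = Coriolis force):
V_g = (1/(fρ)) |∂P/∂n| = 6.24×10⁻⁴ / (1.41×10⁻⁴ × 1.17) = 3.79 m/s
Converting: 3.79 m/s × 1.944 = 7.36 knots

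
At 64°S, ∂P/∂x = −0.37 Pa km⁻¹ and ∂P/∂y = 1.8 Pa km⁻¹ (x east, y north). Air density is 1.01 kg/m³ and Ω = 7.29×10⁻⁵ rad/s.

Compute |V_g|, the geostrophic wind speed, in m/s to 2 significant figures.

14 m/s

Coriolis parameter at 64°S:
f = 2Ω sin φ = 2 × 7.29×10⁻⁵ × sin 64° = 1.31×10⁻⁴ s⁻¹
In the Southern Hemisphere f is negative: f = −1.31×10⁻⁴ s⁻¹.
Component geostrophic relations (x east, y north):
u_g = −(1/(fρ)) ∂P/∂y,  v_g = (1/(fρ)) ∂P/∂x
u_g = −(1.8×10⁻³)/(−1.31×10⁻⁴ × 1.01) = 13.6 m/s;  v_g = (−0.37×10⁻³)/(−1.31×10⁻⁴ × 1.01) = 2.80 m/s
|V_g| = √(u_g² + v_g²) = 13.9 m/s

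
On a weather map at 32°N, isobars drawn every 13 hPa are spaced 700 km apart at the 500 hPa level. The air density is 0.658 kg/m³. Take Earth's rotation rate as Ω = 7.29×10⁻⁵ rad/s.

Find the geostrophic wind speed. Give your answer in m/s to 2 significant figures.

37 m/s

Coriolis parameter at 32°N:
f = 2Ω sin φ = 2 × 7.29×10⁻⁵ × sin 32° = 7.73×10⁻⁵ s⁻¹
Pressure gradient: |∂P/∂n| = 1300 Pa / 700000 m = 1.86×10⁻³ Pa/m
Geostrophic balance (pressure-gradient force = Coriolis force):
V_g = (1/(fρ)) |∂P/∂n| = 1.86×10⁻³ / (7.73×10⁻⁵ × 0.658) = 36.5 m/s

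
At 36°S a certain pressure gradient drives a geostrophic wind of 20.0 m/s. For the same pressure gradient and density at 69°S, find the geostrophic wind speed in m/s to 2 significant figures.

With the same pressure gradient and density, V_g ∝ 1/f ∝ 1/sin φ.
V₂ = V₁ · sin φ₁ / sin φ₂ = 20.0 × sin 36° / sin 69°
V₂ = 20.0 × 0.5878/0.9336 = 13 m/s

13 m/s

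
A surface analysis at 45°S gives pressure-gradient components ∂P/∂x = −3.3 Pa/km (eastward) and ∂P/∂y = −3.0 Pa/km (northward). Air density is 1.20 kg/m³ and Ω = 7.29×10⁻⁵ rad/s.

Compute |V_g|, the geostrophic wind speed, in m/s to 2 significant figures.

Coriolis parameter at 45°S:
f = 2Ω sin φ = 2 × 7.29×10⁻⁵ × sin 45° = 1.03×10⁻⁴ s⁻¹
In the Southern Hemisphere f is negative: f = −1.03×10⁻⁴ s⁻¹.
Component geostrophic relations (x east, y north):
u_g = −(1/(fρ)) ∂P/∂y,  v_g = (1/(fρ)) ∂P/∂x
u_g = −(−3.0×10⁻³)/(−1.03×10⁻⁴ × 1.20) = −24.2 m/s;  v_g = (−3.3×10⁻³)/(−1.03×10⁻⁴ × 1.20) = 26.7 m/s
|V_g| = √(u_g² + v_g²) = 36.0 m/s

36 m/s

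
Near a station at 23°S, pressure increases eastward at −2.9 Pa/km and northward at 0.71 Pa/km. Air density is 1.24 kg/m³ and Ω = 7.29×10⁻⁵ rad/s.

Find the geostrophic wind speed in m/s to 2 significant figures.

Coriolis parameter at 23°S:
f = 2Ω sin φ = 2 × 7.29×10⁻⁵ × sin 23° = 5.70×10⁻⁵ s⁻¹
In the Southern Hemisphere f is negative: f = −5.70×10⁻⁵ s⁻¹.
Component geostrophic relations (x east, y north):
u_g = −(1/(fρ)) ∂P/∂y,  v_g = (1/(fρ)) ∂P/∂x
u_g = −(0.71×10⁻³)/(−5.70×10⁻⁵ × 1.24) = 10.1 m/s;  v_g = (−2.9×10⁻³)/(−5.70×10⁻⁵ × 1.24) = 41.1 m/s
|V_g| = √(u_g² + v_g²) = 42.3 m/s

42 m/s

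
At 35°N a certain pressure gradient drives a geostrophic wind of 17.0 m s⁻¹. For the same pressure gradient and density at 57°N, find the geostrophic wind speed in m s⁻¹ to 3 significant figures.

With the same pressure gradient and density, V_g ∝ 1/f ∝ 1/sin φ.
V₂ = V₁ · sin φ₁ / sin φ₂ = 17.0 × sin 35° / sin 57°
V₂ = 17.0 × 0.5736/0.8387 = 11.6 m s⁻¹

11.6 m s⁻¹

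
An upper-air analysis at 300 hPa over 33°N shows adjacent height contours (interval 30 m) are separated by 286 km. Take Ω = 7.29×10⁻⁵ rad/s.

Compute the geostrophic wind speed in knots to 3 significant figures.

Coriolis parameter at 33°N:
f = 2Ω sin φ = 2 × 7.29×10⁻⁵ × sin 33° = 7.94×10⁻⁵ s⁻¹
Height gradient: |∂Z/∂n| = 30 m / 286000 m = 1.05×10⁻⁴
On a pressure surface, geostrophic balance gives V_g = (g/f)|∂Z/∂n|:
V_g = 9.81 × 1.05×10⁻⁴ / 7.94×10⁻⁵ = 13.0 m/s
Converting: 13.0 m/s × 1.944 = 25.2 knots

25.2 knots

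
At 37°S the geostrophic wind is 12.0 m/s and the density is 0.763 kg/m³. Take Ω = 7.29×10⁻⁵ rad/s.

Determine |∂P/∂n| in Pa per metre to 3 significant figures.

8.03×10⁻⁴ Pa/m

Coriolis parameter at 37°S:
f = 2Ω sin φ = 2 × 7.29×10⁻⁵ × sin 37° = 8.77×10⁻⁵ s⁻¹
Geostrophic balance rearranged: |∂P/∂n| = f ρ V_g
|∂P/∂n| = 8.77×10⁻⁵ × 0.763 × 12.0 = 8.03×10⁻⁴ Pa/m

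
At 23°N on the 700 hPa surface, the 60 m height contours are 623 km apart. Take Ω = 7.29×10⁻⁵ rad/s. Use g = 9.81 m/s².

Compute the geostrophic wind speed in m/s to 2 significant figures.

Coriolis parameter at 23°N:
f = 2Ω sin φ = 2 × 7.29×10⁻⁵ × sin 23° = 5.70×10⁻⁵ s⁻¹
Height gradient: |∂Z/∂n| = 60 m / 623000 m = 9.63×10⁻⁵
On a pressure surface, geostrophic balance gives V_g = (g/f)|∂Z/∂n|:
V_g = 9.81 × 9.63×10⁻⁵ / 5.70×10⁻⁵ = 16.6 m/s

17 m/s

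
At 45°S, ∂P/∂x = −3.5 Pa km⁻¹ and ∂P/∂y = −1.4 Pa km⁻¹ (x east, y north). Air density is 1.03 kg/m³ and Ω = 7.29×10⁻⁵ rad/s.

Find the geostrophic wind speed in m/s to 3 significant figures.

35.5 m/s

Coriolis parameter at 45°S:
f = 2Ω sin φ = 2 × 7.29×10⁻⁵ × sin 45° = 1.03×10⁻⁴ s⁻¹
In the Southern Hemisphere f is negative: f = −1.03×10⁻⁴ s⁻¹.
Component geostrophic relations (x east, y north):
u_g = −(1/(fρ)) ∂P/∂y,  v_g = (1/(fρ)) ∂P/∂x
u_g = −(−1.4×10⁻³)/(−1.03×10⁻⁴ × 1.03) = −13.2 m/s;  v_g = (−3.5×10⁻³)/(−1.03×10⁻⁴ × 1.03) = 33.0 m/s
|V_g| = √(u_g² + v_g²) = 35.5 m/s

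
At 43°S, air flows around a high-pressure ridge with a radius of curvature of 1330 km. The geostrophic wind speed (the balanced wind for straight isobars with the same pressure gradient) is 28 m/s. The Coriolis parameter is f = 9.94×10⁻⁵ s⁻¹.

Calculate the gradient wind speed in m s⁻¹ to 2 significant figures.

40 m s⁻¹

Around a high, pressure-gradient force acts outward with centrifugal, so Coriolis balances both:
fV = (1/ρ)|∂P/∂n| + V²/R  →  V² − fR·V + fR·V_g = 0
With fR = 9.94×10⁻⁵ × 1330×10³ m = 132 m/s:
V = [fR − √((fR)² − 4 fR V_g)]/2 = [132 − √(132² − 4×132×28)]/2 = 40.3 m/s
Supergeostrophic (V > V_g = 28 m/s), as expected around a high.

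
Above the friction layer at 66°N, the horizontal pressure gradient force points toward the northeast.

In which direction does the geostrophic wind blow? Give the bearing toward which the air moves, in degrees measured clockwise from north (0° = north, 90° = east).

135°

The pressure-gradient force points toward the northeast (bearing 045°).
Geostrophic balance: in the Northern Hemisphere the Coriolis force deflects motion to the right, so the geostrophic wind blows 90° to the right of the pressure-gradient force (low pressure on the left).
Rotating 045° by 90° clockwise gives 135° — the wind blows toward the southeast.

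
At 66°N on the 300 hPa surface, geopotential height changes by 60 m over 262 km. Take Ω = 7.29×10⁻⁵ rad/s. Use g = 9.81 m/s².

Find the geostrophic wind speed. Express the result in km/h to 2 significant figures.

Coriolis parameter at 66°N:
f = 2Ω sin φ = 2 × 7.29×10⁻⁵ × sin 66° = 1.33×10⁻⁴ s⁻¹
Height gradient: |∂Z/∂n| = 60 m / 262000 m = 2.29×10⁻⁴
On a pressure surface, geostrophic balance gives V_g = (g/f)|∂Z/∂n|:
V_g = 9.81 × 2.29×10⁻⁴ / 1.33×10⁻⁴ = 16.9 m/s
Converting: 16.9 m/s × 3.6 = 61 km/h

61 km/h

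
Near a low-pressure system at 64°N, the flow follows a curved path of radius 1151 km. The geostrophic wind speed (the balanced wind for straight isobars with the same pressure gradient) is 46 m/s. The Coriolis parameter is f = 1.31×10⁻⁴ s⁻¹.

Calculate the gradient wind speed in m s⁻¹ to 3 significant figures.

36.9 m s⁻¹

Around a low, centrifugal force acts outward with Coriolis, so pressure-gradient force balances both:
(1/ρ)|∂P/∂n| = fV + V²/R  →  V² + fR·V − fR·V_g = 0
With fR = 1.31×10⁻⁴ × 1151×10³ m = 151 m/s:
V = [−fR + √((fR)² + 4 fR V_g)]/2 = [−151 + √(151² + 4×151×46)]/2 = 36.9 m/s
Subgeostrophic (V < V_g = 46 m/s), as expected around a low.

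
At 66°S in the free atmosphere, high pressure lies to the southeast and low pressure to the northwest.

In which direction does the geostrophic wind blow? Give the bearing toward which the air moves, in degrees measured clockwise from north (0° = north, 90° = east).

The pressure-gradient force points toward the northwest (bearing 315°).
Geostrophic balance: in the Southern Hemisphere the Coriolis force deflects motion to the left, so the geostrophic wind blows 90° to the left of the pressure-gradient force (low pressure on the right).
Rotating 315° by 90° counterclockwise gives 225° — the wind blows toward the southwest.

225°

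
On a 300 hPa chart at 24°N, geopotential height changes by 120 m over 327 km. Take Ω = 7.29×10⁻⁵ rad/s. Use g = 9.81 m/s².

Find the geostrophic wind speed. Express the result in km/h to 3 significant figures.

219 km/h

Coriolis parameter at 24°N:
f = 2Ω sin φ = 2 × 7.29×10⁻⁵ × sin 24° = 5.93×10⁻⁵ s⁻¹
Height gradient: |∂Z/∂n| = 120 m / 327000 m = 3.67×10⁻⁴
On a pressure surface, geostrophic balance gives V_g = (g/f)|∂Z/∂n|:
V_g = 9.81 × 3.67×10⁻⁴ / 5.93×10⁻⁵ = 60.7 m/s
Converting: 60.7 m/s × 3.6 = 219 km/h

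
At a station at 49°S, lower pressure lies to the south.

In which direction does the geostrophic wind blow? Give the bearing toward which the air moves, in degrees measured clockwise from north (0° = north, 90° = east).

090°

The pressure-gradient force points toward the south (bearing 180°).
Geostrophic balance: in the Southern Hemisphere the Coriolis force deflects motion to the left, so the geostrophic wind blows 90° to the left of the pressure-gradient force (low pressure on the right).
Rotating 180° by 90° counterclockwise gives 090° — the wind blows toward the east.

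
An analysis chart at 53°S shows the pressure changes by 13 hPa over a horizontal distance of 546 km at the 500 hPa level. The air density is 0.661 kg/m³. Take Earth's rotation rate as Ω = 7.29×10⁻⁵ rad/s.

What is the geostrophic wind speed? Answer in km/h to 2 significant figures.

Coriolis parameter at 53°S:
f = 2Ω sin φ = 2 × 7.29×10⁻⁵ × sin 53° = 1.16×10⁻⁴ s⁻¹
Pressure gradient: |∂P/∂n| = 1300 Pa / 546000 m = 2.38×10⁻³ Pa/m
Geostrophic balance (pressure-gradient force = Coriolis force):
V_g = (1/(fρ)) |∂P/∂n| = 2.38×10⁻³ / (1.16×10⁻⁴ × 0.661) = 30.9 m/s
Converting: 30.9 m/s × 3.6 = 110 km/h

110 km/h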